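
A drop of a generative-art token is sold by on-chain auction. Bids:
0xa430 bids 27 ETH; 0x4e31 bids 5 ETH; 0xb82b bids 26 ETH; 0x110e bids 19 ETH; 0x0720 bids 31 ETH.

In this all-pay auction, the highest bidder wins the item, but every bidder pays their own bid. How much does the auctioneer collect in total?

Total revenue: 108 ETH

Rule: the highest bidder wins the item, but every bidder pays their own bid.
Bids ranked: 31 (0x0720) > 27 (0xa430) > 26 (0xb82b) > 19 (0x110e) > 5 (0x4e31)
0x0720 wins with the top bid; all bids are sunk regardless.
Every bidder forfeits their bid regardless of winning.
Revenue = 27 + 5 + 26 + 19 + 31 = 108 ETH.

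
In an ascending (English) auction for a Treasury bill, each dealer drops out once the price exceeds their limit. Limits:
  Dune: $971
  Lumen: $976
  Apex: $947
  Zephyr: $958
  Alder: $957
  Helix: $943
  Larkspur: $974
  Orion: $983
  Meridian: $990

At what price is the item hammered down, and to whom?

Meridian wins at $983

Sorting limits: 990 (Meridian) > 983 (Orion) > 976 (Lumen) > 974 (Larkspur) > 971 (Dune) > 958 (Zephyr) > …
Orion is the last rival to drop out, at $983; Meridian remains and wins at that price.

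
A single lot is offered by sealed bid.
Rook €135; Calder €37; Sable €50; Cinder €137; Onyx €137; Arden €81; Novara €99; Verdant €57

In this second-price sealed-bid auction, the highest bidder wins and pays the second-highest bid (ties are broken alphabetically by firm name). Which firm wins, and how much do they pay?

Second-price sealed-bid auction: the highest bidder wins and pays the second-highest bid.
Bids in order: 137 (Cinder) > 137 (Onyx) > 135 (Rook) > 99 (Novara) > 81 (Arden) > 57 (Verdant) > …
Tie at €137 → Cinder wins by tie-break.
Cinder is highest; pays the second-highest bid, €137.

Cinder pays €137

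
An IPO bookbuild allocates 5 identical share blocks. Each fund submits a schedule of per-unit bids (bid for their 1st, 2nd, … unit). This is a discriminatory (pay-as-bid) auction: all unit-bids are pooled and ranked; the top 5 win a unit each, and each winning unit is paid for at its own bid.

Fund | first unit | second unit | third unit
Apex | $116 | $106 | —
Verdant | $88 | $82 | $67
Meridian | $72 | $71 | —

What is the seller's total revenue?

Pooled unit-bids ranked (top 5): 116 (Apex-1), 106 (Apex-2), 88 (Verdant-1), 82 (Verdant-2), 72 (Meridian-1)
Next rejected bid: $71 (not a price — pay-as-bid).
Each winning unit pays its own bid.
Revenue = 116 + 106 + 88 + 82 + 72 = $464.

Total revenue: $464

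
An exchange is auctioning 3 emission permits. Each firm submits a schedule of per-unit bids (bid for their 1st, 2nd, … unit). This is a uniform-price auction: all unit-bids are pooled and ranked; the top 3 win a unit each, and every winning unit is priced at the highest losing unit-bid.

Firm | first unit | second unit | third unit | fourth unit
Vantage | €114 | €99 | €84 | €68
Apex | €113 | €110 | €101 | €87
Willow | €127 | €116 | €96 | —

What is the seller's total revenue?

Total revenue: €339

Pooled unit-bids ranked (top 3): 127 (Willow-1), 116 (Willow-2), 114 (Vantage-1)
First bid not allocated: €113.
Allocation: Vantage 1, Willow 2. Every unit priced at €113.
Revenue = 3 × 113 = €339.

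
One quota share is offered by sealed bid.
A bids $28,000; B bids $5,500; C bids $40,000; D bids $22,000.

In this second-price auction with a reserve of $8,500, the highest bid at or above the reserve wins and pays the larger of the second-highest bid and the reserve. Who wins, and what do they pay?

Sorting bids: 40,000 (C) > 28,000 (A) > 22,000 (D) > 5,500 (B)
Highest eligible bid: C at $40,000.
Second-highest bid $28,000 exceeds the reserve $8,500 → payment $28,000.

C pays $28,000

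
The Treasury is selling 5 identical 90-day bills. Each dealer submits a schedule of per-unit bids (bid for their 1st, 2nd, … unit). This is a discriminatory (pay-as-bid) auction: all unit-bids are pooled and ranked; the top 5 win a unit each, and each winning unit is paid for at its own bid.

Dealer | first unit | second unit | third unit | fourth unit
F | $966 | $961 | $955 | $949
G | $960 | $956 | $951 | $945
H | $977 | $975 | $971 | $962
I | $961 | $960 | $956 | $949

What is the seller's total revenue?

Pooled unit-bids ranked (top 5): 977 (H-1), 975 (H-2), 971 (H-3), 966 (F-1), 962 (H-4)
Next rejected bid: $961 (not a price — pay-as-bid).
Each winning unit pays its own bid.
Revenue = 977 + 975 + 971 + 966 + 962 = $4,851.

Total revenue: $4,851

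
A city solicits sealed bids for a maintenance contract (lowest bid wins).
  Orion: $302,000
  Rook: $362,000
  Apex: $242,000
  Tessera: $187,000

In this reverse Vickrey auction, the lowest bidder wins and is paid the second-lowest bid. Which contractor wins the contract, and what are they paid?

Rule: the lowest bidder wins and is paid the second-lowest bid.
Bids in order: 187,000 (Tessera) < 242,000 (Apex) < 302,000 (Orion) < 362,000 (Rook)
Second-price: Tessera is paid Apex's bid of $242,000.

Tessera is paid $242,000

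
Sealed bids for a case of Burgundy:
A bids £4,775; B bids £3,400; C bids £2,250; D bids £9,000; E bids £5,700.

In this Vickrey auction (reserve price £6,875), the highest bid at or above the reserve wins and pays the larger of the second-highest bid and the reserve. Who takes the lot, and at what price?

D pays £6,875

Bids in order: 9,000 (D) > 5,700 (E) > 4,775 (A) > 3,400 (B) > 2,250 (C)
D has the top bid at or above the reserve (£9,000).
Second-highest bid £5,700 is below the reserve £6,875, so the reserve binds → payment £6,875.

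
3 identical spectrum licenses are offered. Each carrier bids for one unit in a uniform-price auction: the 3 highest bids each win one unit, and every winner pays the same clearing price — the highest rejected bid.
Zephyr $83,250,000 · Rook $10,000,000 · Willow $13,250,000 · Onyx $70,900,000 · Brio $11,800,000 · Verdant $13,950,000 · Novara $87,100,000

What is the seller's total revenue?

Bids ranked high→low: 87,100,000 (Novara), 83,250,000 (Zephyr), 70,900,000 (Onyx), 13,950,000 (Verdant), 13,250,000 (Willow), …
Winners (3 units): Novara, Zephyr, Onyx.
Clearing price = highest rejected bid = $13,950,000.
Total revenue = 3 × $13,950,000 = $41,850,000.

Total revenue: $41,850,000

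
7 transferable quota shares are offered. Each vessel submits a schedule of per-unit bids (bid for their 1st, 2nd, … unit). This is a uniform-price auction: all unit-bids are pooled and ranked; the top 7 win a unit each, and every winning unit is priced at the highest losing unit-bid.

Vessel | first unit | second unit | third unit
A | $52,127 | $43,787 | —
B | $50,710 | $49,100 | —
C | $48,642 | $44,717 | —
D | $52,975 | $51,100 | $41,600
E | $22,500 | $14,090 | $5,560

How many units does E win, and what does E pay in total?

E: 0 units, pays $0

Pooled unit-bids ranked (top 7): 52,975 (D-1), 52,127 (A-1), 51,100 (D-2), 50,710 (B-1), 49,100 (B-2), 48,642 (C-1), 44,717 (C-2)
First bid not allocated: $43,787.
E wins 0 unit(s) at $43,787 each.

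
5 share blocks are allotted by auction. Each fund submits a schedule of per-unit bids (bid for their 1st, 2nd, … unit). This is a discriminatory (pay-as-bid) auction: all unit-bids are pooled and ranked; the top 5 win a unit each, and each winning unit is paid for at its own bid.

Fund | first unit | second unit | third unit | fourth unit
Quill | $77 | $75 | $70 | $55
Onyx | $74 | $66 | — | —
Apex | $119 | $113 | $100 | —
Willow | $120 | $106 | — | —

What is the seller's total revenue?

Total revenue: $558

All unit-bids, highest first — top 5: 120 (Willow-1), 119 (Apex-1), 113 (Apex-2), 106 (Willow-2), 100 (Apex-3)
Next rejected bid: $77 (not a price — pay-as-bid).
Each winning unit pays its own bid.
Revenue = 120 + 119 + 113 + 106 + 100 = $558.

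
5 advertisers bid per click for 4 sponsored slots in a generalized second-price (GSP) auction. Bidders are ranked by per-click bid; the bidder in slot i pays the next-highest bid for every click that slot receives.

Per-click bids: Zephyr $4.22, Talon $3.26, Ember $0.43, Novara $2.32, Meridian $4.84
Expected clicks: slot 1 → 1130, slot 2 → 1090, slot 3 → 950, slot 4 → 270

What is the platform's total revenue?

Total revenue: $10642.10

Per-click bids in order: $4.84 (Meridian) > $4.22 (Zephyr) > $3.26 (Talon) > $2.32 (Novara) > $0.43 (Ember)
Slot 1: Meridian pays $4.22 × 1130 = $4768.60
Slot 2: Zephyr pays $3.26 × 1090 = $3553.40
Slot 3: Talon pays $2.32 × 950 = $2204.00
Slot 4: Novara pays $0.43 × 270 = $116.10
Total = $10642.10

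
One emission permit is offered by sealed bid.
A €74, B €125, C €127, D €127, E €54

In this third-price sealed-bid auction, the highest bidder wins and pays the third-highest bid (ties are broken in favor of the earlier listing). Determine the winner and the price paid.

Rule: the highest bidder wins and pays the third-highest bid.
Sorting bids: 127 (C) > 127 (D) > 125 (B) > 74 (A) > 54 (E)
C and D tie at €127; tie-break gives it to C.
C is highest; pays the third-highest bid, €125.

C pays €125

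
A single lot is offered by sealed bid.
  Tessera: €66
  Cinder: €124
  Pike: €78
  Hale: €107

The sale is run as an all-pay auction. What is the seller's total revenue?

Total revenue: €375

Rule: the highest bidder wins the item, but every bidder pays their own bid.
Sorting bids: 124 (Cinder) > 107 (Hale) > 78 (Pike) > 66 (Tessera)
Every bidder forfeits their bid regardless of winning.
Revenue = 66 + 124 + 78 + 107 = €375.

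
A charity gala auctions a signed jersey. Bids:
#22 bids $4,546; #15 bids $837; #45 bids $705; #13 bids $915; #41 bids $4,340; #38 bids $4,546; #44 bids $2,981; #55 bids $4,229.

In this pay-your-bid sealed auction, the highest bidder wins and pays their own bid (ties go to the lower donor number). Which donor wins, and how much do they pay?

Bids ranked: 4,546 (#22) > 4,546 (#38) > 4,340 (#41) > 4,229 (#55) > 2,981 (#44) > 915 (#13) > …
Tie at $4,546 → #22 wins by tie-break.
#22 has the highest bid and pays exactly that: $4,546.

#22 pays $4,546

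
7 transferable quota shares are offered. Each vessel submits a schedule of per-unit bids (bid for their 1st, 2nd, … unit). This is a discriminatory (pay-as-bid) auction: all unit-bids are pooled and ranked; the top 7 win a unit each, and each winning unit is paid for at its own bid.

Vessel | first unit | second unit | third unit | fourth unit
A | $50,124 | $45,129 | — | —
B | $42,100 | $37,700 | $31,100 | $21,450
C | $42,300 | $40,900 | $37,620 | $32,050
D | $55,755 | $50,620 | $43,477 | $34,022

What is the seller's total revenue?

Total revenue: $329,505

Merging the schedules and taking the best 7: 55,755 (D-1), 50,620 (D-2), 50,124 (A-1), 45,129 (A-2), 43,477 (D-3), 42,300 (C-1), 42,100 (B-1)
Next rejected bid: $40,900 (not a price — pay-as-bid).
Each winning unit pays its own bid.
Revenue = 55,755 + 50,620 + 50,124 + 45,129 + 43,477 + 42,300 + 42,100 = $329,505.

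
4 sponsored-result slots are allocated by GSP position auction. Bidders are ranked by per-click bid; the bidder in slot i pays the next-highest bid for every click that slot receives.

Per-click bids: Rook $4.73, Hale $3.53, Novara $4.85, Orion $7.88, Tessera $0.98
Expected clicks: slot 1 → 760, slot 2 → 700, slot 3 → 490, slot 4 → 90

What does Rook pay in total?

Rook pays $1729.70

Per-click bids in order: $7.88 (Orion) > $4.85 (Novara) > $4.73 (Rook) > $3.53 (Hale) > $0.98 (Tessera)
Rook holds slot 3 → pays next bid $3.53 × 490 clicks = $1729.70.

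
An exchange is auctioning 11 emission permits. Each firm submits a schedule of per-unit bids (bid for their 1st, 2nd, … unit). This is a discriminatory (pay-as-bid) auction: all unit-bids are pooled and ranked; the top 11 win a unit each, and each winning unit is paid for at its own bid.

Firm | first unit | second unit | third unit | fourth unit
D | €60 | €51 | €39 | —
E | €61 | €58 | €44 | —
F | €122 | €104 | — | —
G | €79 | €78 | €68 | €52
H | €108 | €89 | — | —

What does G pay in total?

Merging the schedules and taking the best 11: 122 (F-1), 108 (H-1), 104 (F-2), 89 (H-2), 79 (G-1), 78 (G-2), 68 (G-3), 61 (E-1), 60 (D-1), 58 (E-2), 52 (G-4)
Next rejected bid: €51 (not a price — pay-as-bid).
G's winning unit-bids: 79 + 78 + 68 + 52 = €277.

G pays €277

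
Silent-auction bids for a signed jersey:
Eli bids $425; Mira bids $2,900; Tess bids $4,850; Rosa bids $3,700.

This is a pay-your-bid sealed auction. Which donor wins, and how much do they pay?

Tess pays $4,850

Pay-your-bid sealed auction: the highest bidder wins and pays their own bid.
Sorting bids: 4,850 (Tess) > 3,700 (Rosa) > 2,900 (Mira) > 425 (Eli)
First-price: Tess pays what they bid, $4,850.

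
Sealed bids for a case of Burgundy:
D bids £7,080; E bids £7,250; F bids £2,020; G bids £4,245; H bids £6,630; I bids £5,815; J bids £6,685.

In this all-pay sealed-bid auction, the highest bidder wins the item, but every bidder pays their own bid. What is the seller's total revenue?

Bids in order: 7,250 (E) > 7,080 (D) > 6,685 (J) > 6,630 (H) > 5,815 (I) > 4,245 (G) > …
Every bidder forfeits their bid regardless of winning.
Revenue = 7,080 + 7,250 + 2,020 + 4,245 + 6,630 + 5,815 + 6,685 = £39,725.

Total revenue: £39,725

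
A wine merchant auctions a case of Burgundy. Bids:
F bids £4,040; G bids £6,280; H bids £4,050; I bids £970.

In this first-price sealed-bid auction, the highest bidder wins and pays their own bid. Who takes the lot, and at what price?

G pays £6,280

Bids ranked: 6,280 (G) > 4,050 (H) > 4,040 (F) > 970 (I)
G is highest → pays own bid, £6,280.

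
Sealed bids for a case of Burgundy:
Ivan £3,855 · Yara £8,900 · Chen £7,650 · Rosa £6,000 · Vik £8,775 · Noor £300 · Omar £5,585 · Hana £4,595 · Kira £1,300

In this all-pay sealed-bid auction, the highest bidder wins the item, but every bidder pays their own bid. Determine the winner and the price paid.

Rule: the highest bidder wins the item, but every bidder pays their own bid.
Bids ranked: 8,900 (Yara) > 8,775 (Vik) > 7,650 (Chen) > 6,000 (Rosa) > 5,585 (Omar) > 4,595 (Hana) > …
Yara wins with the top bid; all bids are sunk regardless.

Yara pays £8,900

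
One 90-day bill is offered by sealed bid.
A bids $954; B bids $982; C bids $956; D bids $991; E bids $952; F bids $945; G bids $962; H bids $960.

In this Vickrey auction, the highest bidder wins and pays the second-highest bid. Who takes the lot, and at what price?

D pays $982

Rule: the highest bidder wins and pays the second-highest bid.
Bids in order: 991 (D) > 982 (B) > 962 (G) > 960 (H) > 956 (C) > 954 (A) > …
D is highest; pays the second-highest bid, $982.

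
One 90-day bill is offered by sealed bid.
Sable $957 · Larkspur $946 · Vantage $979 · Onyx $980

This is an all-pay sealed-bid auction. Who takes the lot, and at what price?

Onyx pays $980

All-pay sealed-bid auction: the highest bidder wins the item, but every bidder pays their own bid.
Sorting bids: 980 (Onyx) > 979 (Vantage) > 957 (Sable) > 946 (Larkspur)
Onyx wins with the top bid; all bids are sunk regardless.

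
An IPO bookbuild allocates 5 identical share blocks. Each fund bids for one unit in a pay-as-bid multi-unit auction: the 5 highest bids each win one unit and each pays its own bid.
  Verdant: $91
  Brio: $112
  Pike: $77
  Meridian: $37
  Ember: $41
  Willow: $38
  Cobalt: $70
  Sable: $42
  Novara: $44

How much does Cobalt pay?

Sorting: 112 (Brio), 91 (Verdant), 77 (Pike), 70 (Cobalt), 44 (Novara), 42 (Sable), 41 (Ember), …
Winners (5 units): Brio, Verdant, Pike, Cobalt, Novara.
Cobalt wins → own bid $70.

Cobalt pays $70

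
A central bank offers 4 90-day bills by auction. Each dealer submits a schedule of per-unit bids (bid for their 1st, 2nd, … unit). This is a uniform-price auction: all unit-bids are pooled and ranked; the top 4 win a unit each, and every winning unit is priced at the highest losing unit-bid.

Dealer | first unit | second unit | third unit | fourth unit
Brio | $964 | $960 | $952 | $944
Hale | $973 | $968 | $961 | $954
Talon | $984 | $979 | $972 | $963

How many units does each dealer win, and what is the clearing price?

Hale 1, Talon 3; clearing price $968

Merging the schedules and taking the best 4: 984 (Talon-1), 979 (Talon-2), 973 (Hale-1), 972 (Talon-3)
The (k+1)-th unit-bid is $968.
Allocation: Hale 1, Talon 3.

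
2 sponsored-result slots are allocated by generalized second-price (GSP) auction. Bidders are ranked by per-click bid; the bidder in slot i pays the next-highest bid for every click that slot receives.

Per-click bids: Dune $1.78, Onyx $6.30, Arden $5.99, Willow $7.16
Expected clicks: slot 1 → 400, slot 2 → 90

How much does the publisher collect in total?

Sorting advertisers: $7.16 (Willow) > $6.30 (Onyx) > $5.99 (Arden) > …
Slot 1: Willow pays $6.30 × 400 = $2520.00
Slot 2: Onyx pays $5.99 × 90 = $539.10
Total = $3059.10

Total revenue: $3059.10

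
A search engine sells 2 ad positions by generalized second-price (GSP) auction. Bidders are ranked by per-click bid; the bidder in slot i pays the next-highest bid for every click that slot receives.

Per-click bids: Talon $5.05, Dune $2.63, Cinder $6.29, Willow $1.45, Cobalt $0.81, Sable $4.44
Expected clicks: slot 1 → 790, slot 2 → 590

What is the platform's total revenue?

Sorting advertisers: $6.29 (Cinder) > $5.05 (Talon) > $4.44 (Sable) > …
Slot 1: Cinder pays $5.05 × 790 = $3989.50
Slot 2: Talon pays $4.44 × 590 = $2619.60
Total = $6609.10

Total revenue: $6609.10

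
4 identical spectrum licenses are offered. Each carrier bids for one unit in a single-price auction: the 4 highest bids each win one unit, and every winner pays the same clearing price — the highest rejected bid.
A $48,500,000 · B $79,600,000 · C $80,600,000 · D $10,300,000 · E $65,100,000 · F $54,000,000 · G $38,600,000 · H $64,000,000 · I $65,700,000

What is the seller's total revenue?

Sorting: 80,600,000 (C), 79,600,000 (B), 65,700,000 (I), 65,100,000 (E), 64,000,000 (H), 54,000,000 (F), …
The 4 highest are C, B, I, E.
Highest unsuccessful bid: $64,000,000 → clearing price.
Total revenue = 4 × $64,000,000 = $256,000,000.

Total revenue: $256,000,000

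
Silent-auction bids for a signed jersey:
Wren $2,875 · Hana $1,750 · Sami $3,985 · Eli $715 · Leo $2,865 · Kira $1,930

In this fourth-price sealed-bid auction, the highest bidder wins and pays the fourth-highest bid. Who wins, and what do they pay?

Sami pays $1,930

Bids ranked: 3,985 (Sami) > 2,875 (Wren) > 2,865 (Leo) > 1,930 (Kira) > 1,750 (Hana) > 715 (Eli)
Sami wins; payment is bid #4 in the ranking = $1,930.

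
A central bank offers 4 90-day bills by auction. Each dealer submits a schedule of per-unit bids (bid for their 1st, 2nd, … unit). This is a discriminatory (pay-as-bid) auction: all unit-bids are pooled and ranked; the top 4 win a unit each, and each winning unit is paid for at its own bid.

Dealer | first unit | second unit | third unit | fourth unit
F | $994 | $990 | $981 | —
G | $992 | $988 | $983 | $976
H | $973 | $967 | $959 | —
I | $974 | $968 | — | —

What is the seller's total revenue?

Pooled unit-bids ranked (top 4): 994 (F-1), 992 (G-1), 990 (F-2), 988 (G-2)
Next rejected bid: $983 (not a price — pay-as-bid).
Each winning unit pays its own bid.
Revenue = 994 + 992 + 990 + 988 = $3,964.

Total revenue: $3,964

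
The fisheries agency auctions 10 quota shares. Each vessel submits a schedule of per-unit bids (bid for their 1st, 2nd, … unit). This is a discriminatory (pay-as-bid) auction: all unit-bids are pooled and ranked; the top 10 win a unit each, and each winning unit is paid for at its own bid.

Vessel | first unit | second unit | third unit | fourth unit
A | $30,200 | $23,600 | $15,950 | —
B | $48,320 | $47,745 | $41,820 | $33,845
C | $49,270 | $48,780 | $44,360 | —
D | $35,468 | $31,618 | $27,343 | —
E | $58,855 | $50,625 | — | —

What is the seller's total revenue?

All unit-bids, highest first — top 10: 58,855 (E-1), 50,625 (E-2), 49,270 (C-1), 48,780 (C-2), 48,320 (B-1), 47,745 (B-2), 44,360 (C-3), 41,820 (B-3), 35,468 (D-1), 33,845 (B-4)
Next rejected bid: $31,618 (not a price — pay-as-bid).
Each winning unit pays its own bid.
Revenue = 58,855 + 50,625 + 49,270 + 48,780 + 48,320 + 47,745 + 44,360 + 41,820 + 35,468 + 33,845 = $459,088.

Total revenue: $459,088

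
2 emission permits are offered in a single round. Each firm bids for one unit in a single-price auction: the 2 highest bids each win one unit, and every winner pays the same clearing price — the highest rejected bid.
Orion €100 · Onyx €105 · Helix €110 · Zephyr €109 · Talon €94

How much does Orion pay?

Ordering the bids: 110 (Helix), 109 (Zephyr), 105 (Onyx), 100 (Orion), …
Winners (2 units): Helix, Zephyr.
Clearing price = highest rejected bid = €105.
Orion does not win → pays €0.

Orion pays €0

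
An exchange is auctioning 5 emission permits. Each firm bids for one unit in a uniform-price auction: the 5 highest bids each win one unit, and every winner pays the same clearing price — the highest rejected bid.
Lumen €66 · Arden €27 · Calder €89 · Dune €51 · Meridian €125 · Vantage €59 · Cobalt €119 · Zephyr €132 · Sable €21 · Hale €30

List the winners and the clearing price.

Bids ranked high→low: 132 (Zephyr), 125 (Meridian), 119 (Cobalt), 89 (Calder), 66 (Lumen), 59 (Vantage), 51 (Dune), …
The 5 highest are Zephyr, Meridian, Cobalt, Calder, Lumen.
Highest unsuccessful bid: €59 → clearing price.

Zephyr, Meridian, Cobalt, Calder, Lumen; each pays €59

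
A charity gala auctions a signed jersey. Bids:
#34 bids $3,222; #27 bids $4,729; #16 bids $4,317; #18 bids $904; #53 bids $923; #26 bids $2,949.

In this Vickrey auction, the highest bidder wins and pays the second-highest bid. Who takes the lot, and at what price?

Vickrey auction: the highest bidder wins and pays the second-highest bid.
Sorting bids: 4,729 (#27) > 4,317 (#16) > 3,222 (#34) > 2,949 (#26) > 923 (#53) > 904 (#18)
Second-price: #27 pays #16's bid of $4,317.

#27 pays $4,317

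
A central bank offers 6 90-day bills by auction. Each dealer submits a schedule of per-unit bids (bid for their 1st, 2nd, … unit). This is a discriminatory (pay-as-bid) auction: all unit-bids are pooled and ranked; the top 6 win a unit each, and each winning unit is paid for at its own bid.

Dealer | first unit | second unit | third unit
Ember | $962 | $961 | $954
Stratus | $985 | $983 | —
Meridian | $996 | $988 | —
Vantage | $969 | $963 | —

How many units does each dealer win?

Pooled unit-bids ranked (top 6): 996 (Meridian-1), 988 (Meridian-2), 985 (Stratus-1), 983 (Stratus-2), 969 (Vantage-1), 963 (Vantage-2)
Next rejected bid: $962 (not a price — pay-as-bid).
Allocation: Meridian 2, Stratus 2, Vantage 2.

Meridian 2, Stratus 2, Vantage 2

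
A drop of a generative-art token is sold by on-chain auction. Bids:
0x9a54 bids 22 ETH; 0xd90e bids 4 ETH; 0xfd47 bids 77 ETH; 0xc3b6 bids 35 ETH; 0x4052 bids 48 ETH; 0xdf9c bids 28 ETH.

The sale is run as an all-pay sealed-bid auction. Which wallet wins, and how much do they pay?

Bids in order: 77 (0xfd47) > 48 (0x4052) > 35 (0xc3b6) > 28 (0xdf9c) > 22 (0x9a54) > 4 (0xd90e)
0xfd47 is highest and takes the item; every bidder forfeits their bid.

0xfd47 pays 77 ETH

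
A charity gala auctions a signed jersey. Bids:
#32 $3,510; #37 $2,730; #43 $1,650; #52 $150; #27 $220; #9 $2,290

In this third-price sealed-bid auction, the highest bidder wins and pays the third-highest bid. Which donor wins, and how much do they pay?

Third-price sealed-bid auction: the highest bidder wins and pays the third-highest bid.
Bids in order: 3,510 (#32) > 2,730 (#37) > 2,290 (#9) > 1,650 (#43) > 220 (#27) > 150 (#52)
#32 is highest; pays the third-highest bid, $2,290.

#32 pays $2,290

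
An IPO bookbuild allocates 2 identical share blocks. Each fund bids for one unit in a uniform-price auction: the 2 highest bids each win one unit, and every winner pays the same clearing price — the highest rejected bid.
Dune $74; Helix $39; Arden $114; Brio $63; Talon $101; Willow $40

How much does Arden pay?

Sorting: 114 (Arden), 101 (Talon), 74 (Dune), 63 (Brio), …
Winners (2 units): Arden, Talon.
Clearing price = highest rejected bid = $74.
Arden wins → pays $74.

Arden pays $74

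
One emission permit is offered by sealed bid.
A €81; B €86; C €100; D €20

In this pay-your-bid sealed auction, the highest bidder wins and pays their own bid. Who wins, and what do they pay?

Bids ranked: 100 (C) > 86 (B) > 81 (A) > 20 (D)
C is highest → pays own bid, €100.

C pays €100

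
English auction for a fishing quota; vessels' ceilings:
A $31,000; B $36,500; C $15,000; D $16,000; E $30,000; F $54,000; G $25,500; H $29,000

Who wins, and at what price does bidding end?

Limits in order: 54,000 (F) > 36,500 (B) > 31,000 (A) > 30,000 (E) > 29,000 (H) > 25,500 (G) > …
Once the price passes $36,500, only F is left; the hammer falls at B's limit of $36,500.

F wins at $36,500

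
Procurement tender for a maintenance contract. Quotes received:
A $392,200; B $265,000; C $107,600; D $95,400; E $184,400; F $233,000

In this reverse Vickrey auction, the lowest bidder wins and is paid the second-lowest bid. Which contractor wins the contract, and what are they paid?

Rule: the lowest bidder wins and is paid the second-lowest bid.
Bids in order: 95,400 (D) < 107,600 (C) < 184,400 (E) < 233,000 (F) < 265,000 (B) < 392,200 (A)
D wins with the lowest bid; price is set by the runner-up at $107,600.

D is paid $107,600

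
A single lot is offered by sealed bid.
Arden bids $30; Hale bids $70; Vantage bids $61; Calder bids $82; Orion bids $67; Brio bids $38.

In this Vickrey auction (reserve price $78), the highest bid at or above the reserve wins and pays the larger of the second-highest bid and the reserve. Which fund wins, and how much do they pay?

Calder pays $78

Vickrey auction (reserve price $78): the highest bid at or above the reserve wins and pays the larger of the second-highest bid and the reserve.
Sorting bids: 82 (Calder) > 70 (Hale) > 67 (Orion) > 61 (Vantage) > 38 (Brio) > 30 (Arden)
Calder has the top bid at or above the reserve ($82).
max(second-highest $70, reserve $78) = $78.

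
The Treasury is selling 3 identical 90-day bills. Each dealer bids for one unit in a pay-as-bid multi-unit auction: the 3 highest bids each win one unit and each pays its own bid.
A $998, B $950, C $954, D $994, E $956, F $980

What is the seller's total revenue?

Total revenue: $2,972

Sorting: 998 (A), 994 (D), 980 (F), 956 (E), 954 (C), …
The 3 highest are A, D, F.
Total revenue = 998 + 994 + 980 = $2,972.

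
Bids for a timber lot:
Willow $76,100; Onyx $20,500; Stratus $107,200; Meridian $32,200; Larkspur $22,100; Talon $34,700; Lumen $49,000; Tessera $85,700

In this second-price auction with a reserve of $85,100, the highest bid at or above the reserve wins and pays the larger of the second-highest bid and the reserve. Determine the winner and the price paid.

Stratus pays $85,700

Bids ranked: 107,200 (Stratus) > 85,700 (Tessera) > 76,100 (Willow) > 49,000 (Lumen) > 34,700 (Talon) > 32,200 (Meridian) > …
Highest eligible bid: Stratus at $107,200.
max(second-highest $85,700, reserve $85,100) = $85,700; the reserve does not bind.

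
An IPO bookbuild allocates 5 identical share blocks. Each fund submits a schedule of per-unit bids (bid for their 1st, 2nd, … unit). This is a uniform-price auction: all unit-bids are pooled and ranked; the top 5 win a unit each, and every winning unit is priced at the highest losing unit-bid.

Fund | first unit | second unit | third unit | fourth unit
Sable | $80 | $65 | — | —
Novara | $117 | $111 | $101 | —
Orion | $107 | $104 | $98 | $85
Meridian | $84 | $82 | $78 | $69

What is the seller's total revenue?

Total revenue: $490

All unit-bids, highest first — top 5: 117 (Novara-1), 111 (Novara-2), 107 (Orion-1), 104 (Orion-2), 101 (Novara-3)
The (k+1)-th unit-bid is $98.
Allocation: Novara 3, Orion 2. Every unit priced at $98.
Revenue = 5 × 98 = $490.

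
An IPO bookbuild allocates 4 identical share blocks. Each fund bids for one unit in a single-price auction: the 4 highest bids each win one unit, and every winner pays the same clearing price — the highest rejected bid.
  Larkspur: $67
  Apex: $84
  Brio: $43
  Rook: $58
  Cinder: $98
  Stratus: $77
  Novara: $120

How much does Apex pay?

Apex pays $67

Sorting: 120 (Novara), 98 (Cinder), 84 (Apex), 77 (Stratus), 67 (Larkspur), 58 (Rook), …
Winners (4 units): Novara, Cinder, Apex, Stratus.
First losing bid is Larkspur's $67, which sets the uniform price.
Apex wins → pays $67.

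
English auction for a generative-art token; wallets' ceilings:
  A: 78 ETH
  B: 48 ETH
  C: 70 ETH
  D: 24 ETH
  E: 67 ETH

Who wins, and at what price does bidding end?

A wins at 70 ETH

Open ascending-bid auction: the price rises until one bidder remains; the winner pays the price at which the last rival dropped out.
Sorting limits: 78 (A) > 70 (C) > 67 (E) > 48 (B) > 24 (D)
Once the price passes 70 ETH, only A is left; the hammer falls at C's limit of 70 ETH.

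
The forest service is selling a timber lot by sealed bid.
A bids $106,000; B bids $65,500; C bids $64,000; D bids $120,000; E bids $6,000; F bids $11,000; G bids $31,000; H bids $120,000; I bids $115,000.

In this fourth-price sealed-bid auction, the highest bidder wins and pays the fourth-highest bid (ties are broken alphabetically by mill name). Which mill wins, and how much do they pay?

Fourth-price sealed-bid auction: the highest bidder wins and pays the fourth-highest bid.
Bids ranked: 120,000 (D) > 120,000 (H) > 115,000 (I) > 106,000 (A) > 65,500 (B) > 64,000 (C) > …
D and H tie at $120,000; tie-break gives it to D.
D is highest; pays the fourth-highest bid, $106,000.

D pays $106,000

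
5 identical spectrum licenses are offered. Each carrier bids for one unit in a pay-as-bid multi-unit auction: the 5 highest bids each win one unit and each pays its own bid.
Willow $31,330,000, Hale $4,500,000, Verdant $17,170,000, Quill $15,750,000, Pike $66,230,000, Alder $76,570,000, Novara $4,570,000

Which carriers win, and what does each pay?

Alder $76,570,000, Pike $66,230,000, Willow $31,330,000, Verdant $17,170,000, Quill $15,750,000

Bids ranked high→low: 76,570,000 (Alder), 66,230,000 (Pike), 31,330,000 (Willow), 17,170,000 (Verdant), 15,750,000 (Quill), 4,570,000 (Novara), 4,500,000 (Hale)
The 5 highest are Alder, Pike, Willow, Verdant, Quill.
Each winner pays its own bid: Alder $76,570,000, Pike $66,230,000, Willow $31,330,000, Verdant $17,170,000, Quill $15,750,000.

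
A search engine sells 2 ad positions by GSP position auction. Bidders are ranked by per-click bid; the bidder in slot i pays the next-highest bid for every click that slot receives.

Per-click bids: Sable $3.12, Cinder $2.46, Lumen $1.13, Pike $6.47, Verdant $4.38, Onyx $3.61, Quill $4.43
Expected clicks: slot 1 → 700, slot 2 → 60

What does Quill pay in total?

Ranked by bid: $6.47 (Pike) > $4.43 (Quill) > $4.38 (Verdant) > …
Quill holds slot 2 → pays next bid $4.38 × 60 clicks = $262.80.

Quill pays $262.80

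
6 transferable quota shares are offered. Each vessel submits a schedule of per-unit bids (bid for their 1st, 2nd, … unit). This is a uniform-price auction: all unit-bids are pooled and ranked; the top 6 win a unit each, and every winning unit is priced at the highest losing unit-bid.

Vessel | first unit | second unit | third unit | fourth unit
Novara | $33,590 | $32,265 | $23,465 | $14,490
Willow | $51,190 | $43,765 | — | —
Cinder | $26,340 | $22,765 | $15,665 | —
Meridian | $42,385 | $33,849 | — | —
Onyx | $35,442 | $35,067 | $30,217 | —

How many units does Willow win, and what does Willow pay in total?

Willow: 2 units, pays $67,180

Merging the schedules and taking the best 6: 51,190 (Willow-1), 43,765 (Willow-2), 42,385 (Meridian-1), 35,442 (Onyx-1), 35,067 (Onyx-2), 33,849 (Meridian-2)
The (k+1)-th unit-bid is $33,590.
Willow wins 2 unit(s) at $33,590 each.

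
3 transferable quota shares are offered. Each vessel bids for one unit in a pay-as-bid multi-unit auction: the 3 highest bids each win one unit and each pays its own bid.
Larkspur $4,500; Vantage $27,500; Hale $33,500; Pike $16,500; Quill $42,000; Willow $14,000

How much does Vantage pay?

Ordering the bids: 42,000 (Quill), 33,500 (Hale), 27,500 (Vantage), 16,500 (Pike), 14,000 (Willow), …
Top 3: Quill, Hale, Vantage.
Vantage wins → own bid $27,500.

Vantage pays $27,500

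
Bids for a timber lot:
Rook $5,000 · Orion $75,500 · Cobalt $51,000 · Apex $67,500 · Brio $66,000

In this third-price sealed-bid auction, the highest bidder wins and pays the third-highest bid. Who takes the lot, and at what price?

Bids ranked: 75,500 (Orion) > 67,500 (Apex) > 66,000 (Brio) > 51,000 (Cobalt) > 5,000 (Rook)
Orion is highest; pays the third-highest bid, $66,000.

Orion pays $66,000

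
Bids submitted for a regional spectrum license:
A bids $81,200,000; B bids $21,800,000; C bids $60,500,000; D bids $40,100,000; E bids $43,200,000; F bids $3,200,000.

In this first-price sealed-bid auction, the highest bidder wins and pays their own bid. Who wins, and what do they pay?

A pays $81,200,000

Bids ranked: 81,200,000 (A) > 60,500,000 (C) > 43,200,000 (E) > 40,100,000 (D) > 21,800,000 (B) > 3,200,000 (F)
A has the highest bid and pays exactly that: $81,200,000.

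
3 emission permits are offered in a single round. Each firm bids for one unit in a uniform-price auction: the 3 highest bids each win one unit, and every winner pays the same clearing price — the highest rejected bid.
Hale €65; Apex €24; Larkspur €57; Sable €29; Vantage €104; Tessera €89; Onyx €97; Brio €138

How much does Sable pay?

Sorting: 138 (Brio), 104 (Vantage), 97 (Onyx), 89 (Tessera), 65 (Hale), …
Winners (3 units): Brio, Vantage, Onyx.
Clearing price = highest rejected bid = €89.
Sable does not win → pays €0.

Sable pays €0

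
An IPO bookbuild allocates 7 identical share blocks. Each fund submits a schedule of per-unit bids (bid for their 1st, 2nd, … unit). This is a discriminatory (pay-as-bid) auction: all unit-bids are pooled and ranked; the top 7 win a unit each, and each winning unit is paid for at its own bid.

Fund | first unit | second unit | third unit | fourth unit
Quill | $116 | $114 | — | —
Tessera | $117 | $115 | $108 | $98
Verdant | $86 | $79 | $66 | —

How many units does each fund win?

Pooled unit-bids ranked (top 7): 117 (Tessera-1), 116 (Quill-1), 115 (Tessera-2), 114 (Quill-2), 108 (Tessera-3), 98 (Tessera-4), 86 (Verdant-1)
Next rejected bid: $79 (not a price — pay-as-bid).
Allocation: Quill 2, Tessera 4, Verdant 1.

Quill 2, Tessera 4, Verdant 1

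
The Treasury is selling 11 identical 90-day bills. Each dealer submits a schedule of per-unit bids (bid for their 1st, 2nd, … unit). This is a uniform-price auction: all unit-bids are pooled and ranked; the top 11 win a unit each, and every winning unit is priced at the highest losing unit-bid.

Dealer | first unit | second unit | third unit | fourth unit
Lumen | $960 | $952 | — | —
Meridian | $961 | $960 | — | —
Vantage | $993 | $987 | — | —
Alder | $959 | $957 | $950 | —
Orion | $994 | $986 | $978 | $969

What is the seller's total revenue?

Total revenue: $10,472

Pooled unit-bids ranked (top 11): 994 (Orion-1), 993 (Vantage-1), 987 (Vantage-2), 986 (Orion-2), 978 (Orion-3), 969 (Orion-4), 961 (Meridian-1), 960 (Lumen-1), 960 (Meridian-2), 959 (Alder-1), 957 (Alder-2)
The (k+1)-th unit-bid is $952.
Allocation: Alder 2, Lumen 1, Meridian 2, Orion 4, Vantage 2. Every unit priced at $952.
Revenue = 11 × 952 = $10,472.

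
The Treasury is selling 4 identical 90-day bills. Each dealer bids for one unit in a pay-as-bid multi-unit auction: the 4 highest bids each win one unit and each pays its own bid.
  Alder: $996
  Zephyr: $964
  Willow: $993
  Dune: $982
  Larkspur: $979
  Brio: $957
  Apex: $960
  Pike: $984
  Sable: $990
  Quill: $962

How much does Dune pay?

Ordering the bids: 996 (Alder), 993 (Willow), 990 (Sable), 984 (Pike), 982 (Dune), 979 (Larkspur), …
Winners (4 units): Alder, Willow, Sable, Pike.
Dune does not win → $0.

Dune pays $0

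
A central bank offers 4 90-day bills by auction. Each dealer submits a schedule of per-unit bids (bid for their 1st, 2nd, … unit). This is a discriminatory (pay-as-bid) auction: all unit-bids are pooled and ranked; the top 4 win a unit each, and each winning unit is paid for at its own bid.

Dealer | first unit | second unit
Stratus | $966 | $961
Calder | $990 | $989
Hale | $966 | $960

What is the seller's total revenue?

Merging the schedules and taking the best 4: 990 (Calder-1), 989 (Calder-2), 966 (Stratus-1), 966 (Hale-1)
Next rejected bid: $961 (not a price — pay-as-bid).
Each winning unit pays its own bid.
Revenue = 990 + 989 + 966 + 966 = $3,911.

Total revenue: $3,911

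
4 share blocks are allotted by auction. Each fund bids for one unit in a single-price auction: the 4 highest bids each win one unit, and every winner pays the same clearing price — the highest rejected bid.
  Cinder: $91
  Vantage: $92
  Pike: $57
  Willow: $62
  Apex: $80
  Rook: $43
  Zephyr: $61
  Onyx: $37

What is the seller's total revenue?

Bids ranked high→low: 92 (Vantage), 91 (Cinder), 80 (Apex), 62 (Willow), 61 (Zephyr), 57 (Pike), …
The 4 highest are Vantage, Cinder, Apex, Willow.
Clearing price = highest rejected bid = $61.
Total revenue = 4 × $61 = $244.

Total revenue: $244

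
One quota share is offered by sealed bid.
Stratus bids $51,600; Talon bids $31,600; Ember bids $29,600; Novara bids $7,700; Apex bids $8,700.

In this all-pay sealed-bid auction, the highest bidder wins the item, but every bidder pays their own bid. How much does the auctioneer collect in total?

Total revenue: $129,200

Bids in order: 51,600 (Stratus) > 31,600 (Talon) > 29,600 (Ember) > 8,700 (Apex) > 7,700 (Novara)
Every bidder forfeits their bid regardless of winning.
Revenue = 51,600 + 31,600 + 29,600 + 7,700 + 8,700 = $129,200.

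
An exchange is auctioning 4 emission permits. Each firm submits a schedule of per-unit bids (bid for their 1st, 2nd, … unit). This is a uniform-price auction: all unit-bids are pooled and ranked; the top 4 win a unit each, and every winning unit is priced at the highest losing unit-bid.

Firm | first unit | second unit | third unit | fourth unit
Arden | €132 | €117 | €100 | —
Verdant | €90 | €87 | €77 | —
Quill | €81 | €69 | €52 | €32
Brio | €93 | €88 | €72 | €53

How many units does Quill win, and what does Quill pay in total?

Merging the schedules and taking the best 4: 132 (Arden-1), 117 (Arden-2), 100 (Arden-3), 93 (Brio-1)
Highest rejected unit-bid = €90.
Quill wins 0 unit(s) at €90 each.

Quill: 0 units, pays €0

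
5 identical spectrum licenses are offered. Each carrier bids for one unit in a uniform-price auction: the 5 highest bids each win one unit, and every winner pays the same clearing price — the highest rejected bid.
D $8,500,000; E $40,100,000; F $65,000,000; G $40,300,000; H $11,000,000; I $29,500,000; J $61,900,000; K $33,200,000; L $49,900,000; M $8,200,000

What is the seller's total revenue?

Bids ranked high→low: 65,000,000 (F), 61,900,000 (J), 49,900,000 (L), 40,300,000 (G), 40,100,000 (E), 33,200,000 (K), 29,500,000 (I), …
Top 5: F, J, L, G, E.
Clearing price = highest rejected bid = $33,200,000.
Total revenue = 5 × $33,200,000 = $166,000,000.

Total revenue: $166,000,000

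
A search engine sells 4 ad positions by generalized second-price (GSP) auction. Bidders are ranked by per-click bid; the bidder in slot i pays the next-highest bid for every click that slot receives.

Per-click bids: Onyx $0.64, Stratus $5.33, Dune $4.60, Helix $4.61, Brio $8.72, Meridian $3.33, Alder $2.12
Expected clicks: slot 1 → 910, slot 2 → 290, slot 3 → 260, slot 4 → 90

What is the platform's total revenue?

Total revenue: $7682.90

Ranked by bid: $8.72 (Brio) > $5.33 (Stratus) > $4.61 (Helix) > $4.60 (Dune) > $3.33 (Meridian) > …
Slot 1: Brio pays $5.33 × 910 = $4850.30
Slot 2: Stratus pays $4.61 × 290 = $1336.90
Slot 3: Helix pays $4.60 × 260 = $1196.00
Slot 4: Dune pays $3.33 × 90 = $299.70
Total = $7682.90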